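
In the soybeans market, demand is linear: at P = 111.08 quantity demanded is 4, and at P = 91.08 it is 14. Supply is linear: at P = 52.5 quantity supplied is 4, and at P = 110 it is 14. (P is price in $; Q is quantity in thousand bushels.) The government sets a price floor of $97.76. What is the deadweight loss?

Demand slope = (91.08 − 111.08)/(14 − 4) = −2, so P = 119.08 − 2Q.
Supply slope = (110 − 52.5)/(14 − 4) = 5.75, so P = 29.5 + 5.75Q.
Competitive equilibrium: 119.08 − 2Q = 29.5 + 5.75Q → Q* = 11.5587, P* = 95.9626.
At the floor P = 97.76, quantity demanded = (119.08 − 97.76)/2 = 10.66.
Sellers' marginal cost at Q' = 10.66: 29.5 + 5.75·10.66 = 90.795.
ΔQ = 11.5587 − 10.66 = 0.8987; wedge = 97.76 − 90.795 = 6.965.
Welfare loss = ½ × 0.8987 × 6.965 = $3.13 thousand.

$3.13 thousand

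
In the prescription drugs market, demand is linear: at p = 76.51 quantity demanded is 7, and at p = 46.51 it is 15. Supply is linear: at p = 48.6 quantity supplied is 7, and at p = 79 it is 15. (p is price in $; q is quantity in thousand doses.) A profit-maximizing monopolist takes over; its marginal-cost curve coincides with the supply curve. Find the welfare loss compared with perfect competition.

$47.57 thousand

Demand slope = (46.51 − 76.51)/(15 − 7) = −3.75, so p = 102.76 − 3.75q.
Supply slope = (79 − 48.6)/(15 − 7) = 3.8, so p = 22 + 3.8q.
Competitive equilibrium: 102.76 − 3.75q = 22 + 3.8q → q* = 10.6967, p* = 62.6474.
Marginal revenue: MR = 102.76 − 7.5q. Set MR = MC: 102.76 − 7.5q = 22 + 3.8q → q_m = 7.1469.
Price p_m = 102.76 − 3.75·7.1469 = 75.9591; MC(q_m) = 22 + 3.8·7.1469 = 49.1582.
Competitive q* = 10.6967, so Δq = 3.5498; wedge = 75.9591 − 49.1582 = 26.8009.
Deadweight loss = ½ × 3.5498 × 26.8009 = $47.57 thousand.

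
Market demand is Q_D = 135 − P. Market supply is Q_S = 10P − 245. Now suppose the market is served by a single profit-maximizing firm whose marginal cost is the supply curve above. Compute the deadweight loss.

1258.53

In inverse form: demand P = 135 − Q, supply P = 24.5 + 0.1Q.
Competitive equilibrium: 135 − Q = 24.5 + 0.1Q → Q* = 100.4545, P* = 34.5455.
Marginal revenue: MR = 135 − 2Q. Set MR = MC: 135 − 2Q = 24.5 + 0.1Q → Q_m = 52.619.
Price P_m = 135 − 1·52.619 = 82.381; MC(Q_m) = 24.5 + 0.1·52.619 = 29.7619.
Competitive Q* = 100.4545, so ΔQ = 47.8355; wedge = 82.381 − 29.7619 = 52.6191.
The triangle = ½ × 47.8355 × 52.6191 = 1258.53.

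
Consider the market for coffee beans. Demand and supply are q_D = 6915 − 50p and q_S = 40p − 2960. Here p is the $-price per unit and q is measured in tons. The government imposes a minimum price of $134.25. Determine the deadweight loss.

$33840.67

In inverse form: demand p = 138.3 − 0.02q, supply p = 74 + 0.025q.
Competitive equilibrium: 138.3 − 0.02q = 74 + 0.025q → q* = 1428.8889, p* = 109.7222.
At the floor p = 134.25, quantity demanded = (138.3 − 134.25)/0.02 = 202.5.
Sellers' marginal cost at q' = 202.5: 74 + 0.025·202.5 = 79.0625.
Δq = 1428.8889 − 202.5 = 1226.3889; wedge = 134.25 − 79.0625 = 55.1875.
Welfare loss = ½ × 1226.3889 × 55.1875 = $33840.67.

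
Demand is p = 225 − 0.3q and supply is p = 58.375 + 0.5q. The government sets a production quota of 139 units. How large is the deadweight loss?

1919.96

Competitive equilibrium: 225 − 0.3q = 58.375 + 0.5q → q* = 208.2813, p* = 162.5156.
At q = 139: demand price = 225 − 0.3·139 = 183.3; supply price = 58.375 + 0.5·139 = 127.875.
Δq = 208.2813 − 139 = 69.2813; wedge = 183.3 − 127.875 = 55.425.
The triangle = ½ × 69.2813 × 55.425 = 1919.96.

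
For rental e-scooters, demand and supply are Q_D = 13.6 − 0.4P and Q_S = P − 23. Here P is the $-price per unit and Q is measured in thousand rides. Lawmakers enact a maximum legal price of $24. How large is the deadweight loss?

In inverse form: demand P = 34 − 2.5Q, supply P = 23 + Q.
Competitive equilibrium: 34 − 2.5Q = 23 + Q → Q* = 3.1429, P* = 26.1429.
At the ceiling P = 24, quantity supplied = (24 − 23)/1 = 1.
Willingness to pay at Q' = 1: 34 − 2.5·1 = 31.5.
ΔQ = 3.1429 − 1 = 2.1429; wedge = 31.5 − 24 = 7.5.
Deadweight loss = ½ × 2.1429 × 7.5 = $8.04 thousand.

$8.04 thousand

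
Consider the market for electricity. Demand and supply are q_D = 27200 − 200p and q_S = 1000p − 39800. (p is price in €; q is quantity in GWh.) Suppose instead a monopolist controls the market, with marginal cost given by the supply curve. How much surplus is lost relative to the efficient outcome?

€159339.53

In inverse form: demand p = 136 − 0.005q, supply p = 39.8 + 0.001q.
Competitive equilibrium: 136 − 0.005q = 39.8 + 0.001q → q* = 16033.333333, p* = 55.833333.
Marginal revenue: MR = 136 − 0.01q. Set MR = MC: 136 − 0.01q = 39.8 + 0.001q → q_m = 8745.454545.
Price p_m = 136 − 0.005·8745.454545 = 92.272727; MC(q_m) = 39.8 + 0.001·8745.454545 = 48.545455.
Competitive q* = 16033.333333, so Δq = 7287.878788; wedge = 92.272727 − 48.545455 = 43.727272.
DWL = ½ × 7287.878788 × 43.727272 = €159339.53.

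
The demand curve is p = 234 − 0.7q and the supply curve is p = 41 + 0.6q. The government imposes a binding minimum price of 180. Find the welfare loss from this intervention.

3306.13

Competitive equilibrium: 234 − 0.7q = 41 + 0.6q → q* = 148.4615, p* = 130.0769.
At the floor p = 180, quantity demanded = (234 − 180)/0.7 = 77.1429.
Sellers' marginal cost at q' = 77.1429: 41 + 0.6·77.1429 = 87.2857.
Δq = 148.4615 − 77.1429 = 71.3186; wedge = 180 − 87.2857 = 92.7143.
Deadweight loss = ½ × 71.3186 × 92.7143 = 3306.13.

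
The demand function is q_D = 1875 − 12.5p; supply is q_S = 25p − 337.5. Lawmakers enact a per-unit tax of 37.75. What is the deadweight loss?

5937.76

In inverse form: demand p = 150 − 0.08q, supply p = 13.5 + 0.04q.
Competitive equilibrium: 150 − 0.08q = 13.5 + 0.04q → q* = 1137.5, p* = 59.
With the tax, the buyer price exceeds the seller price by 37.75: (150 − 0.08q) − (13.5 + 0.04q) = 37.75 → q' = 822.9167.
Δq = 1137.5 − 822.9167 = 314.5833; the wedge equals the tax, 37.75.
The triangle = ½ × 314.5833 × 37.75 = 5937.76.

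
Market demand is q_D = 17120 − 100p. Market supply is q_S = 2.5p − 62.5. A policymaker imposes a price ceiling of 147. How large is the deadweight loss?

In inverse form: demand p = 171.2 − 0.01q, supply p = 25 + 0.4q.
Competitive equilibrium: 171.2 − 0.01q = 25 + 0.4q → q* = 356.5854, p* = 167.6341.
At the ceiling p = 147, quantity supplied = (147 − 25)/0.4 = 305.
Willingness to pay at q' = 305: 171.2 − 0.01·305 = 168.15.
Δq = 356.5854 − 305 = 51.5854; wedge = 168.15 − 147 = 21.15.
The triangle = ½ × 51.5854 × 21.15 = 545.52.

545.52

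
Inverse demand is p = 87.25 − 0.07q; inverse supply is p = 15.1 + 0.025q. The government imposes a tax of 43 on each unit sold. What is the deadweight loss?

Competitive equilibrium: 87.25 − 0.07q = 15.1 + 0.025q → q* = 759.4737, p* = 34.0868.
With the tax, the buyer price exceeds the seller price by 43: (87.25 − 0.07q) − (15.1 + 0.025q) = 43 → q' = 306.8421.
Δq = 759.4737 − 306.8421 = 452.6316; the wedge equals the tax, 43.
DWL = ½ × 452.6316 × 43 = 9731.58.

9731.58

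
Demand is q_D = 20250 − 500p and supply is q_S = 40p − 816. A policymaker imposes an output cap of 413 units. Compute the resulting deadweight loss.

1483.05

In inverse form: demand p = 40.5 − 0.002q, supply p = 20.4 + 0.025q.
Competitive equilibrium: 40.5 − 0.002q = 20.4 + 0.025q → q* = 744.4444, p* = 39.0111.
At q = 413: demand price = 40.5 − 0.002·413 = 39.674; supply price = 20.4 + 0.025·413 = 30.725.
Δq = 744.4444 − 413 = 331.4444; wedge = 39.674 − 30.725 = 8.949.
Welfare loss = ½ × 331.4444 × 8.949 = 1483.05.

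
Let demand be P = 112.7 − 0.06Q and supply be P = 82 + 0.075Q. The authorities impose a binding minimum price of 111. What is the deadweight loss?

2675.06

Competitive equilibrium: 112.7 − 0.06Q = 82 + 0.075Q → Q* = 227.4074, P* = 99.0556.
At the floor P = 111, quantity demanded = (112.7 − 111)/0.06 = 28.3333.
Sellers' marginal cost at Q' = 28.3333: 82 + 0.075·28.3333 = 84.125.
ΔQ = 227.4074 − 28.3333 = 199.0741; wedge = 111 − 84.125 = 26.875.
DWL = ½ × 199.0741 × 26.875 = 2675.06.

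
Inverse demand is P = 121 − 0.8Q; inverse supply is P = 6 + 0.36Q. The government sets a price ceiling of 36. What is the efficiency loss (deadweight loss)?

Competitive equilibrium: 121 − 0.8Q = 6 + 0.36Q → Q* = 99.1379, P* = 41.6897.
At the ceiling P = 36, quantity supplied = (36 − 6)/0.36 = 83.3333.
Willingness to pay at Q' = 83.3333: 121 − 0.8·83.3333 = 54.3334.
ΔQ = 99.1379 − 83.3333 = 15.8046; wedge = 54.3334 − 36 = 18.3334.
DWL = ½ × 15.8046 × 18.3334 = 144.88.

144.88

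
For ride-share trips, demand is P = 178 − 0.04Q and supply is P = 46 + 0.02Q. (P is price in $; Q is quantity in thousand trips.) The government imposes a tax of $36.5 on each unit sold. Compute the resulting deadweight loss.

Competitive equilibrium: 178 − 0.04Q = 46 + 0.02Q → Q* = 2200, P* = 90.
With the tax, the buyer price exceeds the seller price by 36.5: (178 − 0.04Q) − (46 + 0.02Q) = 36.5 → Q' = 1591.6667.
ΔQ = 2200 − 1591.6667 = 608.3333; the wedge equals the tax, 36.5.
Deadweight loss = ½ × 608.3333 × 36.5 = $11102.08 thousand.

$11102.08 thousand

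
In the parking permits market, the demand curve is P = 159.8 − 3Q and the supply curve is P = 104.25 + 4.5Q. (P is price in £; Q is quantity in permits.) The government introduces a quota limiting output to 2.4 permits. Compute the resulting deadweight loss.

£94

Competitive equilibrium: 159.8 − 3Q = 104.25 + 4.5Q → Q* = 7.4067, P* = 137.58.
At Q = 2.4: demand price = 159.8 − 3·2.4 = 152.6; supply price = 104.25 + 4.5·2.4 = 115.05.
ΔQ = 7.4067 − 2.4 = 5.0067; wedge = 152.6 − 115.05 = 37.55.
DWL = ½ × 5.0067 × 37.55 = £94.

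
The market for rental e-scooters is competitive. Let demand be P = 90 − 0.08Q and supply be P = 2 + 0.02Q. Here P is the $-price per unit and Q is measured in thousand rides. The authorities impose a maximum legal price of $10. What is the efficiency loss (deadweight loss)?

$11520 thousand

Competitive equilibrium: 90 − 0.08Q = 2 + 0.02Q → Q* = 880, P* = 19.6.
At the ceiling P = 10, quantity supplied = (10 − 2)/0.02 = 400.
Willingness to pay at Q' = 400: 90 − 0.08·400 = 58.
ΔQ = 880 − 400 = 480; wedge = 58 − 10 = 48.
Deadweight loss = ½ × 480 × 48 = $11520 thousand.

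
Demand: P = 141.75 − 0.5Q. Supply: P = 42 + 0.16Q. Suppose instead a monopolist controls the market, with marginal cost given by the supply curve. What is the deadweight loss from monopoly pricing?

1400.48

Competitive equilibrium: 141.75 − 0.5Q = 42 + 0.16Q → Q* = 151.1364, P* = 66.1818.
Marginal revenue: MR = 141.75 − Q. Set MR = MC: 141.75 − Q = 42 + 0.16Q → Q_m = 85.9914.
Price P_m = 141.75 − 0.5·85.9914 = 98.7543; MC(Q_m) = 42 + 0.16·85.9914 = 55.7586.
Competitive Q* = 151.1364, so ΔQ = 65.145; wedge = 98.7543 − 55.7586 = 42.9957.
DWL = ½ × 65.145 × 42.9957 = 1400.48.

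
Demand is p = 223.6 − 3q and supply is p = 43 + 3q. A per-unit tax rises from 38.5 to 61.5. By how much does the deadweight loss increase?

Competitive equilibrium: 223.6 − 3q = 43 + 3q → q* = 30.1, p* = 133.3.
For a per-unit tax t: Δq = t/6, so DWL = ½·t·(t/6) = t²/12.
At t = 38.5: DWL = 123.521. At t = 61.5: DWL = 315.188.
Increase = 315.188 − 123.521 = 191.67.

191.67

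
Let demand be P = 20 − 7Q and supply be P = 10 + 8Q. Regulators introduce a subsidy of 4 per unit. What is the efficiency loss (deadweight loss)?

Competitive equilibrium: 20 − 7Q = 10 + 8Q → Q* = 0.6667, P* = 15.3333.
The subsidy lowers effective supply by 4: P = 6 + 8Q.
New quantity: 20 − 7Q = 6 + 8Q → Q' = 0.9333.
Overproduction ΔQ = 0.9333 − 0.6667 = 0.2666; wedge = subsidy = 4.
Welfare loss = ½ × 0.2666 × 4 = 0.53.

0.53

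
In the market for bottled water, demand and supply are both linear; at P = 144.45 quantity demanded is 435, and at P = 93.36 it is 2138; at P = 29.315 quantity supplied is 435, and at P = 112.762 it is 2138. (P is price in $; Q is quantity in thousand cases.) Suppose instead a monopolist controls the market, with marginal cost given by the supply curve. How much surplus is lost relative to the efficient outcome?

Demand slope = (93.36 − 144.45)/(2138 − 435) = −0.03, so P = 157.5 − 0.03Q.
Supply slope = (112.762 − 29.315)/(2138 − 435) = 0.049, so P = 8 + 0.049Q.
Competitive equilibrium: 157.5 − 0.03Q = 8 + 0.049Q → Q* = 1892.4051, P* = 100.7278.
Marginal revenue: MR = 157.5 − 0.06Q. Set MR = MC: 157.5 − 0.06Q = 8 + 0.049Q → Q_m = 1371.5596.
Price P_m = 157.5 − 0.03·1371.5596 = 116.3532; MC(Q_m) = 8 + 0.049·1371.5596 = 75.2064.
Competitive Q* = 1892.4051, so ΔQ = 520.8455; wedge = 116.3532 − 75.2064 = 41.1468.
Deadweight loss = ½ × 520.8455 × 41.1468 = $10715.56 thousand.

$10715.56 thousand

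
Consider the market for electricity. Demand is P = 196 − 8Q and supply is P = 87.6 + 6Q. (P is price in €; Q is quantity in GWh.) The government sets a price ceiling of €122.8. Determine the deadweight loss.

€24.64

Competitive equilibrium: 196 − 8Q = 87.6 + 6Q → Q* = 7.7429, P* = 134.0571.
At the ceiling P = 122.8, quantity supplied = (122.8 − 87.6)/6 = 5.8667.
Willingness to pay at Q' = 5.8667: 196 − 8·5.8667 = 149.0664.
ΔQ = 7.7429 − 5.8667 = 1.8762; wedge = 149.0664 − 122.8 = 26.2664.
Deadweight loss = ½ × 1.8762 × 26.2664 = €24.64.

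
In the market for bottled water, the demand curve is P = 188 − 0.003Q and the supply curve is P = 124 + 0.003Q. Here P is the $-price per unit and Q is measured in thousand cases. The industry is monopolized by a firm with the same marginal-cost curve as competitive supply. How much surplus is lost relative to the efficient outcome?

$37925.93 thousand

Competitive equilibrium: 188 − 0.003Q = 124 + 0.003Q → Q* = 10666.666667, P* = 156.
Marginal revenue: MR = 188 − 0.006Q. Set MR = MC: 188 − 0.006Q = 124 + 0.003Q → Q_m = 7111.111111.
Price P_m = 188 − 0.003·7111.111111 = 166.666667; MC(Q_m) = 124 + 0.003·7111.111111 = 145.333333.
Competitive Q* = 10666.666667, so ΔQ = 3555.555556; wedge = 166.666667 − 145.333333 = 21.333334.
DWL = ½ × 3555.555556 × 21.333334 = $37925.93 thousand.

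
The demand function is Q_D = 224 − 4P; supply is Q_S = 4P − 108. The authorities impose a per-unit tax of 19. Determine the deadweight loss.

In inverse form: demand P = 56 − 0.25Q, supply P = 27 + 0.25Q.
Competitive equilibrium: 56 − 0.25Q = 27 + 0.25Q → Q* = 58, P* = 41.5.
With the tax, the buyer price exceeds the seller price by 19: (56 − 0.25Q) − (27 + 0.25Q) = 19 → Q' = 20.
ΔQ = 58 − 20 = 38; the wedge equals the tax, 19.
The triangle = ½ × 38 × 19 = 361.

361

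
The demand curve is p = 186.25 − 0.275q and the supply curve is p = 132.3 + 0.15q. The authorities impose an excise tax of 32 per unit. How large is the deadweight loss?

1204.71

Competitive equilibrium: 186.25 − 0.275q = 132.3 + 0.15q → q* = 126.9412, p* = 151.3412.
With the tax, the buyer price exceeds the seller price by 32: (186.25 − 0.275q) − (132.3 + 0.15q) = 32 → q' = 51.6471.
Δq = 126.9412 − 51.6471 = 75.2941; the wedge equals the tax, 32.
DWL = ½ × 75.2941 × 32 = 1204.71.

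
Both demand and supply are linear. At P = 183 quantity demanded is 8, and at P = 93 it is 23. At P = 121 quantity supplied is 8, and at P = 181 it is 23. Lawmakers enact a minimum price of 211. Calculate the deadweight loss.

Demand slope = (93 − 183)/(23 − 8) = −6, so P = 231 − 6Q.
Supply slope = (181 − 121)/(23 − 8) = 4, so P = 89 + 4Q.
Competitive equilibrium: 231 − 6Q = 89 + 4Q → Q* = 14.2, P* = 145.8.
At the floor P = 211, quantity demanded = (231 − 211)/6 = 3.3333.
Sellers' marginal cost at Q' = 3.3333: 89 + 4·3.3333 = 102.3332.
ΔQ = 14.2 − 3.3333 = 10.8667; wedge = 211 − 102.3332 = 108.6668.
Deadweight loss = ½ × 10.8667 × 108.6668 = 590.42.

590.42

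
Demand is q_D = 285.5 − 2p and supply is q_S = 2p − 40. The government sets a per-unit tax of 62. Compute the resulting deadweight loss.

1922

In inverse form: demand p = 142.75 − 0.5q, supply p = 20 + 0.5q.
Competitive equilibrium: 142.75 − 0.5q = 20 + 0.5q → q* = 122.75, p* = 81.375.
With the tax, the buyer price exceeds the seller price by 62: (142.75 − 0.5q) − (20 + 0.5q) = 62 → q' = 60.75.
Δq = 122.75 − 60.75 = 62; the wedge equals the tax, 62.
DWL = ½ × 62 × 62 = 1922.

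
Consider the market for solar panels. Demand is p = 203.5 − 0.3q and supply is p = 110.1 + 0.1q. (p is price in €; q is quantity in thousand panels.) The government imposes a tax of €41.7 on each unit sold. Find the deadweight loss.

Competitive equilibrium: 203.5 − 0.3q = 110.1 + 0.1q → q* = 233.5, p* = 133.45.
With the tax, the buyer price exceeds the seller price by 41.7: (203.5 − 0.3q) − (110.1 + 0.1q) = 41.7 → q' = 129.25.
Δq = 233.5 − 129.25 = 104.25; the wedge equals the tax, 41.7.
Welfare loss = ½ × 104.25 × 41.7 = €2173.61 thousand.

€2173.61 thousand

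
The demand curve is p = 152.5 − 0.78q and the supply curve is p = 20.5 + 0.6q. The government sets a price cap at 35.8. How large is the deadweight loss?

3395.72

Competitive equilibrium: 152.5 − 0.78q = 20.5 + 0.6q → q* = 95.6522, p* = 77.8913.
At the ceiling p = 35.8, quantity supplied = (35.8 − 20.5)/0.6 = 25.5.
Willingness to pay at q' = 25.5: 152.5 − 0.78·25.5 = 132.61.
Δq = 95.6522 − 25.5 = 70.1522; wedge = 132.61 − 35.8 = 96.81.
Welfare loss = ½ × 70.1522 × 96.81 = 3395.72.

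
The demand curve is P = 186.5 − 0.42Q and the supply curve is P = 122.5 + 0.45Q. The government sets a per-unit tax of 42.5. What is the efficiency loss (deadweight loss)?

Competitive equilibrium: 186.5 − 0.42Q = 122.5 + 0.45Q → Q* = 73.56322, P* = 155.60345.
With the tax, the buyer price exceeds the seller price by 42.5: (186.5 − 0.42Q) − (122.5 + 0.45Q) = 42.5 → Q' = 24.71264.
ΔQ = 73.56322 − 24.71264 = 48.85058; the wedge equals the tax, 42.5.
DWL = ½ × 48.85058 × 42.5 = 1038.07.

1038.07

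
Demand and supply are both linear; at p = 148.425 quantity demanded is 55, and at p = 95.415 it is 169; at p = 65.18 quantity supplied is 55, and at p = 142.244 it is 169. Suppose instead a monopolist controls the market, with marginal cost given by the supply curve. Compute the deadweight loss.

783.08

Demand slope = (95.415 − 148.425)/(169 − 55) = −0.465, so p = 174 − 0.465q.
Supply slope = (142.244 − 65.18)/(169 − 55) = 0.676, so p = 28 + 0.676q.
Competitive equilibrium: 174 − 0.465q = 28 + 0.676q → q* = 127.9579, p* = 114.4996.
Marginal revenue: MR = 174 − 0.93q. Set MR = MC: 174 − 0.93q = 28 + 0.676q → q_m = 90.9091.
Price p_m = 174 − 0.465·90.9091 = 131.7273; MC(q_m) = 28 + 0.676·90.9091 = 89.4546.
Competitive q* = 127.9579, so Δq = 37.0488; wedge = 131.7273 − 89.4546 = 42.2727.
Welfare loss = ½ × 37.0488 × 42.2727 = 783.08.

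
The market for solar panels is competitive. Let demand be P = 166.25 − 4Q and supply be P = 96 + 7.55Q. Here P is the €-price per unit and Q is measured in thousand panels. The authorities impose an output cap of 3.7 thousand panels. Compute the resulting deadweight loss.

€32.77 thousand

Competitive equilibrium: 166.25 − 4Q = 96 + 7.55Q → Q* = 6.0823, P* = 141.921.
At Q = 3.7: demand price = 166.25 − 4·3.7 = 151.45; supply price = 96 + 7.55·3.7 = 123.935.
ΔQ = 6.0823 − 3.7 = 2.3823; wedge = 151.45 − 123.935 = 27.515.
The triangle = ½ × 2.3823 × 27.515 = €32.77 thousand.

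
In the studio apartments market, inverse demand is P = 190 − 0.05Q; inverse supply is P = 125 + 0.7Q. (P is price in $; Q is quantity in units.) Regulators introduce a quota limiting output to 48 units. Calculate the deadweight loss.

$560.67

Competitive equilibrium: 190 − 0.05Q = 125 + 0.7Q → Q* = 86.6667, P* = 185.6667.
At Q = 48: demand price = 190 − 0.05·48 = 187.6; supply price = 125 + 0.7·48 = 158.6.
ΔQ = 86.6667 − 48 = 38.6667; wedge = 187.6 − 158.6 = 29.
The triangle = ½ × 38.6667 × 29 = $560.67.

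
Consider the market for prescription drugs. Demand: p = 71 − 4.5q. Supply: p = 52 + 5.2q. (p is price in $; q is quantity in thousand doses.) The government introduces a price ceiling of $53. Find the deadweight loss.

$15.13 thousand

Competitive equilibrium: 71 − 4.5q = 52 + 5.2q → q* = 1.9588, p* = 62.1856.
At the ceiling p = 53, quantity supplied = (53 − 52)/5.2 = 0.1923.
Willingness to pay at q' = 0.1923: 71 − 4.5·0.1923 = 70.1347.
Δq = 1.9588 − 0.1923 = 1.7665; wedge = 70.1347 − 53 = 17.1347.
DWL = ½ × 1.7665 × 17.1347 = $15.13 thousand.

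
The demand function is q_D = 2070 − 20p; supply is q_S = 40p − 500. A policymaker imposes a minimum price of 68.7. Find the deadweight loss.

10036.27

In inverse form: demand p = 103.5 − 0.05q, supply p = 12.5 + 0.025q.
Competitive equilibrium: 103.5 − 0.05q = 12.5 + 0.025q → q* = 1213.3333, p* = 42.8333.
At the floor p = 68.7, quantity demanded = (103.5 − 68.7)/0.05 = 696.
Sellers' marginal cost at q' = 696: 12.5 + 0.025·696 = 29.9.
Δq = 1213.3333 − 696 = 517.3333; wedge = 68.7 − 29.9 = 38.8.
Welfare loss = ½ × 517.3333 × 38.8 = 10036.27.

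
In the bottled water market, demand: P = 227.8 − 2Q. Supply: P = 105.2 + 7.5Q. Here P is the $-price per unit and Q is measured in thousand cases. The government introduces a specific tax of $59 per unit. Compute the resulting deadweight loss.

$183.21 thousand

Competitive equilibrium: 227.8 − 2Q = 105.2 + 7.5Q → Q* = 12.9053, P* = 201.9895.
With the tax, the buyer price exceeds the seller price by 59: (227.8 − 2Q) − (105.2 + 7.5Q) = 59 → Q' = 6.6947.
ΔQ = 12.9053 − 6.6947 = 6.2106; the wedge equals the tax, 59.
DWL = ½ × 6.2106 × 59 = $183.21 thousand.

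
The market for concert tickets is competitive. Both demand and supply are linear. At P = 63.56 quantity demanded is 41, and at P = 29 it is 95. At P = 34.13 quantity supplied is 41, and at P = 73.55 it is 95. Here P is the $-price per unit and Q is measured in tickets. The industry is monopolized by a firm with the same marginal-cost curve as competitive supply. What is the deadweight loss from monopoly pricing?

Demand slope = (29 − 63.56)/(95 − 41) = −0.64, so P = 89.8 − 0.64Q.
Supply slope = (73.55 − 34.13)/(95 − 41) = 0.73, so P = 4.2 + 0.73Q.
Competitive equilibrium: 89.8 − 0.64Q = 4.2 + 0.73Q → Q* = 62.4818, P* = 49.8117.
Marginal revenue: MR = 89.8 − 1.28Q. Set MR = MC: 89.8 − 1.28Q = 4.2 + 0.73Q → Q_m = 42.5871.
Price P_m = 89.8 − 0.64·42.5871 = 62.5443; MC(Q_m) = 4.2 + 0.73·42.5871 = 35.2886.
Competitive Q* = 62.4818, so ΔQ = 19.8947; wedge = 62.5443 − 35.2886 = 27.2557.
The triangle = ½ × 19.8947 × 27.2557 = $271.12.

$271.12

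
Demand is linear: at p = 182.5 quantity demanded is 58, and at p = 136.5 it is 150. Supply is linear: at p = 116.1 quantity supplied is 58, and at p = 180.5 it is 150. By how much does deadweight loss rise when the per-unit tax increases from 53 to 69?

Demand slope = (136.5 − 182.5)/(150 − 58) = −0.5, so p = 211.5 − 0.5q.
Supply slope = (180.5 − 116.1)/(150 − 58) = 0.7, so p = 75.5 + 0.7q.
Competitive equilibrium: 211.5 − 0.5q = 75.5 + 0.7q → q* = 113.3333, p* = 154.8333.
For a per-unit tax t: Δq = t/1.2, so DWL = ½·t·(t/1.2) = t²/2.4.
At t = 53: DWL = 1170.417. At t = 69: DWL = 1983.75.
Increase = 1983.75 − 1170.417 = 813.33.

813.33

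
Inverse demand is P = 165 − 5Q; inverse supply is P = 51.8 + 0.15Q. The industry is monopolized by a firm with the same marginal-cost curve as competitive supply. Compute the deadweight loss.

301.90

Competitive equilibrium: 165 − 5Q = 51.8 + 0.15Q → Q* = 21.9806, P* = 55.0971.
Marginal revenue: MR = 165 − 10Q. Set MR = MC: 165 − 10Q = 51.8 + 0.15Q → Q_m = 11.1527.
Price P_m = 165 − 5·11.1527 = 109.2365; MC(Q_m) = 51.8 + 0.15·11.1527 = 53.4729.
Competitive Q* = 21.9806, so ΔQ = 10.8279; wedge = 109.2365 − 53.4729 = 55.7636.
The triangle = ½ × 10.8279 × 55.7636 = 301.90.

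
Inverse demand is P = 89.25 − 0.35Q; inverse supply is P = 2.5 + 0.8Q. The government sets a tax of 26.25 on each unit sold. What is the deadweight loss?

299.59

Competitive equilibrium: 89.25 − 0.35Q = 2.5 + 0.8Q → Q* = 75.4348, P* = 62.8478.
With the tax, the buyer price exceeds the seller price by 26.25: (89.25 − 0.35Q) − (2.5 + 0.8Q) = 26.25 → Q' = 52.6087.
ΔQ = 75.4348 − 52.6087 = 22.8261; the wedge equals the tax, 26.25.
Welfare loss = ½ × 22.8261 × 26.25 = 299.59.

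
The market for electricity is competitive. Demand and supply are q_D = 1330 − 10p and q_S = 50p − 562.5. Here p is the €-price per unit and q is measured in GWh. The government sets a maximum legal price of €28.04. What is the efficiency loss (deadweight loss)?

In inverse form: demand p = 133 − 0.1q, supply p = 11.25 + 0.02q.
Competitive equilibrium: 133 − 0.1q = 11.25 + 0.02q → q* = 1014.5833, p* = 31.5417.
At the ceiling p = 28.04, quantity supplied = (28.04 − 11.25)/0.02 = 839.5.
Willingness to pay at q' = 839.5: 133 − 0.1·839.5 = 49.05.
Δq = 1014.5833 − 839.5 = 175.0833; wedge = 49.05 − 28.04 = 21.01.
Deadweight loss = ½ × 175.0833 × 21.01 = €1839.25.

€1839.25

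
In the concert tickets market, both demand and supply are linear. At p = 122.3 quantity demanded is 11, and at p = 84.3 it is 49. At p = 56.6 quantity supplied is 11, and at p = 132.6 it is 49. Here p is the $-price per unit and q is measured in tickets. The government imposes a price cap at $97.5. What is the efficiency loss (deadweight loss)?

Demand slope = (84.3 − 122.3)/(49 − 11) = −1, so p = 133.3 − q.
Supply slope = (132.6 − 56.6)/(49 − 11) = 2, so p = 34.6 + 2q.
Competitive equilibrium: 133.3 − q = 34.6 + 2q → q* = 32.9, p* = 100.4.
At the ceiling p = 97.5, quantity supplied = (97.5 − 34.6)/2 = 31.45.
Willingness to pay at q' = 31.45: 133.3 − 1·31.45 = 101.85.
Δq = 32.9 − 31.45 = 1.45; wedge = 101.85 − 97.5 = 4.35.
Deadweight loss = ½ × 1.45 × 4.35 = $3.15.

$3.15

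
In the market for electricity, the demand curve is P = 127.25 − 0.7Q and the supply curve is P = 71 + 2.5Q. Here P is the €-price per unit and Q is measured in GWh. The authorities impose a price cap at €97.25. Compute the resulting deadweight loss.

Competitive equilibrium: 127.25 − 0.7Q = 71 + 2.5Q → Q* = 17.5781, P* = 114.9453.
At the ceiling P = 97.25, quantity supplied = (97.25 − 71)/2.5 = 10.5.
Willingness to pay at Q' = 10.5: 127.25 − 0.7·10.5 = 119.9.
ΔQ = 17.5781 − 10.5 = 7.0781; wedge = 119.9 − 97.25 = 22.65.
Welfare loss = ½ × 7.0781 × 22.65 = €80.16.

€80.16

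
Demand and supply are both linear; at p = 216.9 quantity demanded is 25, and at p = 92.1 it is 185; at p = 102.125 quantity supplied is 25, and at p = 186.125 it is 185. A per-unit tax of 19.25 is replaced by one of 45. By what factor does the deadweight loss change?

Demand slope = (92.1 − 216.9)/(185 − 25) = −0.78, so p = 236.4 − 0.78q.
Supply slope = (186.125 − 102.125)/(185 − 25) = 0.525, so p = 89 + 0.525q.
Competitive equilibrium: 236.4 − 0.78q = 89 + 0.525q → q* = 112.9502, p* = 148.2989.
For a per-unit tax t: Δq = t/1.305, so DWL = ½·t·(t/1.305) = t²/2.61.
At t = 19.25: DWL = 141.978. At t = 45: DWL = 775.862.
Ratio = (45/19.25)² = 5.465.

5.465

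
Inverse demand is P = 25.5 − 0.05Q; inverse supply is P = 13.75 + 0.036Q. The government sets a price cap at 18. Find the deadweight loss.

Competitive equilibrium: 25.5 − 0.05Q = 13.75 + 0.036Q → Q* = 136.6279, P* = 18.6686.
At the ceiling P = 18, quantity supplied = (18 − 13.75)/0.036 = 118.0556.
Willingness to pay at Q' = 118.0556: 25.5 − 0.05·118.0556 = 19.5972.
ΔQ = 136.6279 − 118.0556 = 18.5723; wedge = 19.5972 − 18 = 1.5972.
Deadweight loss = ½ × 18.5723 × 1.5972 = 14.83.

14.83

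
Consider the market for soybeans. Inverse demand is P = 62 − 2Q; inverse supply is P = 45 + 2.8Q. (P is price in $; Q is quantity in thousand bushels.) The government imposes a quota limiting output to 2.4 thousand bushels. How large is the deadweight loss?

Competitive equilibrium: 62 − 2Q = 45 + 2.8Q → Q* = 3.5417, P* = 54.9167.
At Q = 2.4: demand price = 62 − 2·2.4 = 57.2; supply price = 45 + 2.8·2.4 = 51.72.
ΔQ = 3.5417 − 2.4 = 1.1417; wedge = 57.2 − 51.72 = 5.48.
The triangle = ½ × 1.1417 × 5.48 = $3.13 thousand.

$3.13 thousand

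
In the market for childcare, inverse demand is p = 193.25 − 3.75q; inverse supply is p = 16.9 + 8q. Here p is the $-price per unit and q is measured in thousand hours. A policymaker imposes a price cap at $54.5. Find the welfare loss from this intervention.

Competitive equilibrium: 193.25 − 3.75q = 16.9 + 8q → q* = 15.0085, p* = 136.9681.
At the ceiling p = 54.5, quantity supplied = (54.5 − 16.9)/8 = 4.7.
Willingness to pay at q' = 4.7: 193.25 − 3.75·4.7 = 175.625.
Δq = 15.0085 − 4.7 = 10.3085; wedge = 175.625 − 54.5 = 121.125.
The triangle = ½ × 10.3085 × 121.125 = $624.31 thousand.

$624.31 thousand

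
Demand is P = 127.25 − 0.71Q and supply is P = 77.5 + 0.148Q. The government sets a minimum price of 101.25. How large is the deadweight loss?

Competitive equilibrium: 127.25 − 0.71Q = 77.5 + 0.148Q → Q* = 57.9837, P* = 86.0816.
At the floor P = 101.25, quantity demanded = (127.25 − 101.25)/0.71 = 36.6197.
Sellers' marginal cost at Q' = 36.6197: 77.5 + 0.148·36.6197 = 82.9197.
ΔQ = 57.9837 − 36.6197 = 21.364; wedge = 101.25 − 82.9197 = 18.3303.
DWL = ½ × 21.364 × 18.3303 = 195.80.

195.80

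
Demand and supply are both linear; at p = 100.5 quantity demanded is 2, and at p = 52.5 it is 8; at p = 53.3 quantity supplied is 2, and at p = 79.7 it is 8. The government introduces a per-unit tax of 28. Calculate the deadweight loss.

31.61

Demand slope = (52.5 − 100.5)/(8 − 2) = −8, so p = 116.5 − 8q.
Supply slope = (79.7 − 53.3)/(8 − 2) = 4.4, so p = 44.5 + 4.4q.
Competitive equilibrium: 116.5 − 8q = 44.5 + 4.4q → q* = 5.8065, p* = 70.0484.
With the tax, the buyer price exceeds the seller price by 28: (116.5 − 8q) − (44.5 + 4.4q) = 28 → q' = 3.5484.
Δq = 5.8065 − 3.5484 = 2.2581; the wedge equals the tax, 28.
Welfare loss = ½ × 2.2581 × 28 = 31.61.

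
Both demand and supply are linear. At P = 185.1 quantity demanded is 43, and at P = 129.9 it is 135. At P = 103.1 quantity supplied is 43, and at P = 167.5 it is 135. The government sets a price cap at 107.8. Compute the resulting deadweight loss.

2064.89

Demand slope = (129.9 − 185.1)/(135 − 43) = −0.6, so P = 210.9 − 0.6Q.
Supply slope = (167.5 − 103.1)/(135 − 43) = 0.7, so P = 73 + 0.7Q.
Competitive equilibrium: 210.9 − 0.6Q = 73 + 0.7Q → Q* = 106.07692, P* = 147.25385.
At the ceiling P = 107.8, quantity supplied = (107.8 − 73)/0.7 = 49.71429.
Willingness to pay at Q' = 49.71429: 210.9 − 0.6·49.71429 = 181.07143.
ΔQ = 106.07692 − 49.71429 = 56.36263; wedge = 181.07143 − 107.8 = 73.27143.
The triangle = ½ × 56.36263 × 73.27143 = 2064.89.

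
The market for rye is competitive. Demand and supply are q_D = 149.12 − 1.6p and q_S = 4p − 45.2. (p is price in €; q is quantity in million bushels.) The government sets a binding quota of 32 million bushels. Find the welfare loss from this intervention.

€1660.12 million

In inverse form: demand p = 93.2 − 0.625q, supply p = 11.3 + 0.25q.
Competitive equilibrium: 93.2 − 0.625q = 11.3 + 0.25q → q* = 93.6, p* = 34.7.
At q = 32: demand price = 93.2 − 0.625·32 = 73.2; supply price = 11.3 + 0.25·32 = 19.3.
Δq = 93.6 − 32 = 61.6; wedge = 73.2 − 19.3 = 53.9.
Deadweight loss = ½ × 61.6 × 53.9 = €1660.12 million.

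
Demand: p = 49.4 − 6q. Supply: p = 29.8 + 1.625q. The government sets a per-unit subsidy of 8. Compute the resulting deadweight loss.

Competitive equilibrium: 49.4 − 6q = 29.8 + 1.625q → q* = 2.5705, p* = 33.977.
The subsidy lowers effective supply by 8: p = 21.8 + 1.625q.
New quantity: 49.4 − 6q = 21.8 + 1.625q → q' = 3.6197.
Overproduction Δq = 3.6197 − 2.5705 = 1.0492; wedge = subsidy = 8.
Welfare loss = ½ × 1.0492 × 8 = 4.20.

4.20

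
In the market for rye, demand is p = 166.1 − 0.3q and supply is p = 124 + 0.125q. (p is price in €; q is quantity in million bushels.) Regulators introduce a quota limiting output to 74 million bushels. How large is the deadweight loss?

€133.44 million

Competitive equilibrium: 166.1 − 0.3q = 124 + 0.125q → q* = 99.0588, p* = 136.3824.
At q = 74: demand price = 166.1 − 0.3·74 = 143.9; supply price = 124 + 0.125·74 = 133.25.
Δq = 99.0588 − 74 = 25.0588; wedge = 143.9 − 133.25 = 10.65.
Welfare loss = ½ × 25.0588 × 10.65 = €133.44 million.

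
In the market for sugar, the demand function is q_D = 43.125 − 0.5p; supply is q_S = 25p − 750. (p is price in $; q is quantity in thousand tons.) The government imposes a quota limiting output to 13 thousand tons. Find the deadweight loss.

$216.64 thousand

In inverse form: demand p = 86.25 − 2q, supply p = 30 + 0.04q.
Competitive equilibrium: 86.25 − 2q = 30 + 0.04q → q* = 27.5735, p* = 31.1029.
At q = 13: demand price = 86.25 − 2·13 = 60.25; supply price = 30 + 0.04·13 = 30.52.
Δq = 27.5735 − 13 = 14.5735; wedge = 60.25 − 30.52 = 29.73.
Deadweight loss = ½ × 14.5735 × 29.73 = $216.64 thousand.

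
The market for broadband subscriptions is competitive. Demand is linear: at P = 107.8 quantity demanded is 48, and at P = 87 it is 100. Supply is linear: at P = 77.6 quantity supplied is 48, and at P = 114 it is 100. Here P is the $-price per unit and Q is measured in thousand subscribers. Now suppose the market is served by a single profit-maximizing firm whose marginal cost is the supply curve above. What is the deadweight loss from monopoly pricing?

Demand slope = (87 − 107.8)/(100 − 48) = −0.4, so P = 127 − 0.4Q.
Supply slope = (114 − 77.6)/(100 − 48) = 0.7, so P = 44 + 0.7Q.
Competitive equilibrium: 127 − 0.4Q = 44 + 0.7Q → Q* = 75.45455, P* = 96.81818.
Marginal revenue: MR = 127 − 0.8Q. Set MR = MC: 127 − 0.8Q = 44 + 0.7Q → Q_m = 55.33333.
Price P_m = 127 − 0.4·55.33333 = 104.86667; MC(Q_m) = 44 + 0.7·55.33333 = 82.73333.
Competitive Q* = 75.45455, so ΔQ = 20.12122; wedge = 104.86667 − 82.73333 = 22.13334.
Deadweight loss = ½ × 20.12122 × 22.13334 = $222.67 thousand.

$222.67 thousand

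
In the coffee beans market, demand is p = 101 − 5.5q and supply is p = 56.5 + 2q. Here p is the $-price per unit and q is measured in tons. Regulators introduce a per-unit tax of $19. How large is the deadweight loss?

$24.07

Competitive equilibrium: 101 − 5.5q = 56.5 + 2q → q* = 5.9333, p* = 68.3667.
With the tax, the buyer price exceeds the seller price by 19: (101 − 5.5q) − (56.5 + 2q) = 19 → q' = 3.4.
Δq = 5.9333 − 3.4 = 2.5333; the wedge equals the tax, 19.
Deadweight loss = ½ × 2.5333 × 19 = $24.07.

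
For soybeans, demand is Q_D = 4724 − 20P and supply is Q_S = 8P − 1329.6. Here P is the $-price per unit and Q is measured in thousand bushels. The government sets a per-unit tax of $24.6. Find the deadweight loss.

$1729.03 thousand

In inverse form: demand P = 236.2 − 0.05Q, supply P = 166.2 + 0.125Q.
Competitive equilibrium: 236.2 − 0.05Q = 166.2 + 0.125Q → Q* = 400, P* = 216.2.
With the tax, the buyer price exceeds the seller price by 24.6: (236.2 − 0.05Q) − (166.2 + 0.125Q) = 24.6 → Q' = 259.4286.
ΔQ = 400 − 259.4286 = 140.5714; the wedge equals the tax, 24.6.
The triangle = ½ × 140.5714 × 24.6 = $1729.03 thousand.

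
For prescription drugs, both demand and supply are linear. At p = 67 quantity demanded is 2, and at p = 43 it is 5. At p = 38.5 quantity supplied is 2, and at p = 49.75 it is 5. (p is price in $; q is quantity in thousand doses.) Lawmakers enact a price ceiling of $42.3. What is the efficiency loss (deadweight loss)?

$11.72 thousand

Demand slope = (43 − 67)/(5 − 2) = −8, so p = 83 − 8q.
Supply slope = (49.75 − 38.5)/(5 − 2) = 3.75, so p = 31 + 3.75q.
Competitive equilibrium: 83 − 8q = 31 + 3.75q → q* = 4.4255, p* = 47.5957.
At the ceiling p = 42.3, quantity supplied = (42.3 − 31)/3.75 = 3.0133.
Willingness to pay at q' = 3.0133: 83 − 8·3.0133 = 58.8936.
Δq = 4.4255 − 3.0133 = 1.4122; wedge = 58.8936 − 42.3 = 16.5936.
Welfare loss = ½ × 1.4122 × 16.5936 = $11.72 thousand.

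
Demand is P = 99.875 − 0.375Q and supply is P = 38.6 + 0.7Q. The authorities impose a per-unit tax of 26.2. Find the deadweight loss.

319.27

Competitive equilibrium: 99.875 − 0.375Q = 38.6 + 0.7Q → Q* = 57, P* = 78.5.
With the tax, the buyer price exceeds the seller price by 26.2: (99.875 − 0.375Q) − (38.6 + 0.7Q) = 26.2 → Q' = 32.6279.
ΔQ = 57 − 32.6279 = 24.3721; the wedge equals the tax, 26.2.
Welfare loss = ½ × 24.3721 × 26.2 = 319.27.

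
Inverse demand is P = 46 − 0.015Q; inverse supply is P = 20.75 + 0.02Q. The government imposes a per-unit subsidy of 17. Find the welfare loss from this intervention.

4128.57

Competitive equilibrium: 46 − 0.015Q = 20.75 + 0.02Q → Q* = 721.4286, P* = 35.1786.
The subsidy lowers effective supply by 17: P = 3.75 + 0.02Q.
New quantity: 46 − 0.015Q = 3.75 + 0.02Q → Q' = 1207.1429.
Overproduction ΔQ = 1207.1429 − 721.4286 = 485.7143; wedge = subsidy = 17.
DWL = ½ × 485.7143 × 17 = 4128.57.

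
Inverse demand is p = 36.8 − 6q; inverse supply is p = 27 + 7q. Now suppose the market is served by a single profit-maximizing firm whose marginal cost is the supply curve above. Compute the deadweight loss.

0.37

Competitive equilibrium: 36.8 − 6q = 27 + 7q → q* = 0.7538, p* = 32.2769.
Marginal revenue: MR = 36.8 − 12q. Set MR = MC: 36.8 − 12q = 27 + 7q → q_m = 0.5158.
Price p_m = 36.8 − 6·0.5158 = 33.7052; MC(q_m) = 27 + 7·0.5158 = 30.6106.
Competitive q* = 0.7538, so Δq = 0.238; wedge = 33.7052 − 30.6106 = 3.0946.
Deadweight loss = ½ × 0.238 × 3.0946 = 0.37.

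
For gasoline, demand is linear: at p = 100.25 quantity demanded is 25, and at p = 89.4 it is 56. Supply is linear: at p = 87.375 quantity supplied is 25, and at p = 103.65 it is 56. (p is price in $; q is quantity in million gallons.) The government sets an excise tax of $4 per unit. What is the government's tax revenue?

$140.57 million

Demand slope = (89.4 − 100.25)/(56 − 25) = −0.35, so p = 109 − 0.35q.
Supply slope = (103.65 − 87.375)/(56 − 25) = 0.525, so p = 74.25 + 0.525q.
Competitive equilibrium: 109 − 0.35q = 74.25 + 0.525q → q* = 39.7143, p* = 95.1.
With the tax, the buyer price exceeds the seller price by 4: (109 − 0.35q) − (74.25 + 0.525q) = 4 → q' = 35.1429.
Tax revenue = 4 × 35.1429 = $140.57 million.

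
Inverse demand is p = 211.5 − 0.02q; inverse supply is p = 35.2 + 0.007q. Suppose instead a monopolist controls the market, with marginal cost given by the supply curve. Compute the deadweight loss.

Competitive equilibrium: 211.5 − 0.02q = 35.2 + 0.007q → q* = 6529.62963, p* = 80.907407.
Marginal revenue: MR = 211.5 − 0.04q. Set MR = MC: 211.5 − 0.04q = 35.2 + 0.007q → q_m = 3751.06383.
Price p_m = 211.5 − 0.02·3751.06383 = 136.478723; MC(q_m) = 35.2 + 0.007·3751.06383 = 61.457447.
Competitive q* = 6529.62963, so Δq = 2778.5658; wedge = 136.478723 − 61.457447 = 75.021276.
Welfare loss = ½ × 2778.5658 × 75.021276 = 104225.78.

104225.78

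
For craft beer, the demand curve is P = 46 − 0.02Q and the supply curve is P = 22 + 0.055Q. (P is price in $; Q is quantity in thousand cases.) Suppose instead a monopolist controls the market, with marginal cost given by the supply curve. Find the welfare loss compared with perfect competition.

$170.19 thousand

Competitive equilibrium: 46 − 0.02Q = 22 + 0.055Q → Q* = 320, P* = 39.6.
Marginal revenue: MR = 46 − 0.04Q. Set MR = MC: 46 − 0.04Q = 22 + 0.055Q → Q_m = 252.63158.
Price P_m = 46 − 0.02·252.63158 = 40.94737; MC(Q_m) = 22 + 0.055·252.63158 = 35.89474.
Competitive Q* = 320, so ΔQ = 67.36842; wedge = 40.94737 − 35.89474 = 5.05263.
DWL = ½ × 67.36842 × 5.05263 = $170.19 thousand.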